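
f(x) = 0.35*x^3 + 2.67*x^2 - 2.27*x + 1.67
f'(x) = 1.05*x^2 + 5.34*x - 2.27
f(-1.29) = 8.29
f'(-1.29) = -7.41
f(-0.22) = 2.29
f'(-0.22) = -3.39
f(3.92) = 54.88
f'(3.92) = 34.80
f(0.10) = 1.47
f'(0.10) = -1.73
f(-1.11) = 7.00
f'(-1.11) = -6.90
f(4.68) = 85.40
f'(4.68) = 45.72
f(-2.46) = 18.20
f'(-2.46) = -9.05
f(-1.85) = 12.79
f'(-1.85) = -8.56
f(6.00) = 159.77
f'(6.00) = 67.57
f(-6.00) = 35.81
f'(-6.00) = 3.49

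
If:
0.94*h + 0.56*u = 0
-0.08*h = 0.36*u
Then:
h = 0.00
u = 0.00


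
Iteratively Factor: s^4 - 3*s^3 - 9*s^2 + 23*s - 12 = (s - 1)*(s^3 - 2*s^2 - 11*s + 12) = (s - 1)^2*(s^2 - s - 12) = (s - 1)^2*(s + 3)*(s - 4)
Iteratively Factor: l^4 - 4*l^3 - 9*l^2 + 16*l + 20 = (l + 2)*(l^3 - 6*l^2 + 3*l + 10) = (l - 2)*(l + 2)*(l^2 - 4*l - 5) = (l - 5)*(l - 2)*(l + 2)*(l + 1)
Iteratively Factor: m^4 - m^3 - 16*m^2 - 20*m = (m + 2)*(m^3 - 3*m^2 - 10*m) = m*(m + 2)*(m^2 - 3*m - 10) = m*(m + 2)^2*(m - 5)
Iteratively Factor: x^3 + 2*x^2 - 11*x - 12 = (x - 3)*(x^2 + 5*x + 4) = (x - 3)*(x + 4)*(x + 1)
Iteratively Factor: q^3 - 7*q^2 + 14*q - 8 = (q - 1)*(q^2 - 6*q + 8) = (q - 2)*(q - 1)*(q - 4)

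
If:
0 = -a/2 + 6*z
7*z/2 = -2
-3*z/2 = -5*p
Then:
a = -48/7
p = -6/35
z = -4/7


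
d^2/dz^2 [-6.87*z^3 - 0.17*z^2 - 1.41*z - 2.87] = -41.22*z - 0.34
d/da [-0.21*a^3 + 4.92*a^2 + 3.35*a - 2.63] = -0.63*a^2 + 9.84*a + 3.35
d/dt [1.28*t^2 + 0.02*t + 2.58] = 2.56*t + 0.02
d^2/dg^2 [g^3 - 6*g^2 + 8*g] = 6*g - 12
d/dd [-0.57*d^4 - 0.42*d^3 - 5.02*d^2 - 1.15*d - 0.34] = -2.28*d^3 - 1.26*d^2 - 10.04*d - 1.15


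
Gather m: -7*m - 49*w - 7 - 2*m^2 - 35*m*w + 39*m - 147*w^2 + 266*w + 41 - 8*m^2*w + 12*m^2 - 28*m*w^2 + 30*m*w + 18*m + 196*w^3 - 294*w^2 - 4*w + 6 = m^2*(10 - 8*w) + m*(-28*w^2 - 5*w + 50) + 196*w^3 - 441*w^2 + 213*w + 40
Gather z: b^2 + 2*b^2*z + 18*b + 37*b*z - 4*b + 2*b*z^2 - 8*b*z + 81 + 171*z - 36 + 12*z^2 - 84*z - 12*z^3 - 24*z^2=b^2 + 14*b - 12*z^3 + z^2*(2*b - 12) + z*(2*b^2 + 29*b + 87) + 45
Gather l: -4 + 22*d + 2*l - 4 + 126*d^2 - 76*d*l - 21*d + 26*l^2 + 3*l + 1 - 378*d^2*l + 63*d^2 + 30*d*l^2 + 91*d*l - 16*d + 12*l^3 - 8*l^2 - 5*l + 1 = 189*d^2 - 15*d + 12*l^3 + l^2*(30*d + 18) + l*(-378*d^2 + 15*d) - 6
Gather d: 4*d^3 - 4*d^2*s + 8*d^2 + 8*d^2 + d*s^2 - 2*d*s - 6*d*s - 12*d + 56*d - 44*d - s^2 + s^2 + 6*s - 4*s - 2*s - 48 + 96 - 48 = 4*d^3 + d^2*(16 - 4*s) + d*(s^2 - 8*s)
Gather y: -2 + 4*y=4*y - 2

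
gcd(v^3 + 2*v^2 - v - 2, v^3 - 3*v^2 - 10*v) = v + 2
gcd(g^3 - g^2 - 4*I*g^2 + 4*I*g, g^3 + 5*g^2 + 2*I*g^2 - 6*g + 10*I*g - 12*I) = g - 1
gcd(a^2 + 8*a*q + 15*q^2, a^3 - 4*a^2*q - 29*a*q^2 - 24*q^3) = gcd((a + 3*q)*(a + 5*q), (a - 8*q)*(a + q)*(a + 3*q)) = a + 3*q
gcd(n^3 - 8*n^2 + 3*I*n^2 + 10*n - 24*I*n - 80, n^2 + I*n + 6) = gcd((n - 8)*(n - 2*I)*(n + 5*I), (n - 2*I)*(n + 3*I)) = n - 2*I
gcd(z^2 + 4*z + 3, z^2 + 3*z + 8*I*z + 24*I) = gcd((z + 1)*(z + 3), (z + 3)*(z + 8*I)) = z + 3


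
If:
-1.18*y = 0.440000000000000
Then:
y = -0.37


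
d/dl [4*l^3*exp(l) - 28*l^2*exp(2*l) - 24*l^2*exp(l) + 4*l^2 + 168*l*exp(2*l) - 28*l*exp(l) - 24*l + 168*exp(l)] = 4*l^3*exp(l) - 56*l^2*exp(2*l) - 12*l^2*exp(l) + 280*l*exp(2*l) - 76*l*exp(l) + 8*l + 168*exp(2*l) + 140*exp(l) - 24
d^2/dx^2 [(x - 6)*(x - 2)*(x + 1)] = 6*x - 14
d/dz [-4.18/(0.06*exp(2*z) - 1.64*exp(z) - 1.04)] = (0.5016*exp(z) - 6.8552)*exp(z)/(-0.06*exp(2*z) + 1.64*exp(z) + 1.04)^2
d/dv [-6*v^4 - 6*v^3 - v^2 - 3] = 2*v*(-12*v^2 - 9*v - 1)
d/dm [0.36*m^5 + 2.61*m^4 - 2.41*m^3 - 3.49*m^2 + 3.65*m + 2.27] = 1.8*m^4 + 10.44*m^3 - 7.23*m^2 - 6.98*m + 3.65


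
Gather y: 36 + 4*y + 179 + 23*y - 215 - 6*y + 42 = 21*y + 42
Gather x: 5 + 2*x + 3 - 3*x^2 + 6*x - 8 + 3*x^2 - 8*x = 0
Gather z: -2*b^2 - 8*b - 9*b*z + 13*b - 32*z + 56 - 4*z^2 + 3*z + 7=-2*b^2 + 5*b - 4*z^2 + z*(-9*b - 29) + 63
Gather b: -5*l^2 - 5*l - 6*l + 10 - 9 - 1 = -5*l^2 - 11*l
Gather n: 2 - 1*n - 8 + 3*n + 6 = 2*n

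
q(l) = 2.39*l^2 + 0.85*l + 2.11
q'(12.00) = 58.21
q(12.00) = 356.47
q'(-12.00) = -56.51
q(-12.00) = 336.07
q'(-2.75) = -12.30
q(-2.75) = 17.85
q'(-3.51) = -15.93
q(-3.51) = 28.57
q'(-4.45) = -20.42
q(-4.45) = 45.66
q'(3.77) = 18.87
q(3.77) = 39.28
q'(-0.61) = -2.07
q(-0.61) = 2.48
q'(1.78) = 9.36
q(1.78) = 11.20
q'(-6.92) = -32.23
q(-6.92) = 110.68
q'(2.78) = 14.14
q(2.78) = 22.94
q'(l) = 4.78*l + 0.85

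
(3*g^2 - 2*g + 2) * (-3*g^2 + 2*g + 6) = -9*g^4 + 12*g^3 + 8*g^2 - 8*g + 12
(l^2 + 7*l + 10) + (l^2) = 2*l^2 + 7*l + 10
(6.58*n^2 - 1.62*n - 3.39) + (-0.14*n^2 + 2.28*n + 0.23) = 6.44*n^2 + 0.66*n - 3.16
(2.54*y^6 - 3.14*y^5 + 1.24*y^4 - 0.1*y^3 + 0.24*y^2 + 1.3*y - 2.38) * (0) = 0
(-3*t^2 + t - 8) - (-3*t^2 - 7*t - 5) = 8*t - 3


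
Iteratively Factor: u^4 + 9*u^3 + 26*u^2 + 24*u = (u)*(u^3 + 9*u^2 + 26*u + 24) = u*(u + 4)*(u^2 + 5*u + 6) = u*(u + 3)*(u + 4)*(u + 2)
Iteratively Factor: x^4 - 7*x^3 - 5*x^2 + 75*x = (x + 3)*(x^3 - 10*x^2 + 25*x) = (x - 5)*(x + 3)*(x^2 - 5*x) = x*(x - 5)*(x + 3)*(x - 5)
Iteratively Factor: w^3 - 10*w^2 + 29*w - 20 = (w - 4)*(w^2 - 6*w + 5) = (w - 4)*(w - 1)*(w - 5)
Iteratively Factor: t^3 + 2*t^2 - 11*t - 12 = (t + 4)*(t^2 - 2*t - 3) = (t - 3)*(t + 4)*(t + 1)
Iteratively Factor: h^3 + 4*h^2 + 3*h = (h)*(h^2 + 4*h + 3) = h*(h + 1)*(h + 3)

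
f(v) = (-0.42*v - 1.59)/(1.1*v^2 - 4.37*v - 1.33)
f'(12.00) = 0.01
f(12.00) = -0.06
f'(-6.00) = -0.00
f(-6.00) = 0.01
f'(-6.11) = -0.00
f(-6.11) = 0.01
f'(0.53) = -0.40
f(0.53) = 0.54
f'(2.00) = 0.08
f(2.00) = 0.43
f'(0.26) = -0.95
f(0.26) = 0.71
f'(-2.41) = -0.05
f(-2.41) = -0.04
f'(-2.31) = -0.06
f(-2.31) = -0.04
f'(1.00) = -0.11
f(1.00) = 0.44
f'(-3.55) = -0.02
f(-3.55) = -0.00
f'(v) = (4.37 - 2.2*v)*(-0.42*v - 1.59)/(1.1*v^2 - 4.37*v - 1.33)^2 - 0.42/(1.1*v^2 - 4.37*v - 1.33) = (0.462*v^2 + 3.498*v - 6.3897)/(1.21*v^4 - 9.614*v^3 + 16.1709*v^2 + 11.6242*v + 1.7689)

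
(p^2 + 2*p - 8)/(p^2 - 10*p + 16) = (p + 4)/(p - 8)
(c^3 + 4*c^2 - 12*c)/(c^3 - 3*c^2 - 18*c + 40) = c*(c + 6)/(c^2 - c - 20)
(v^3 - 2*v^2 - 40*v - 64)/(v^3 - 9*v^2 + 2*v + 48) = (v + 4)/(v - 3)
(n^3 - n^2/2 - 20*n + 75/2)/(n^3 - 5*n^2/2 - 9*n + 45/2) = (n + 5)/(n + 3)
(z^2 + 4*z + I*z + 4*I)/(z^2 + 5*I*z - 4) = (z + 4)/(z + 4*I)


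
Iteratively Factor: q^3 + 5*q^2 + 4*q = (q)*(q^2 + 5*q + 4) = q*(q + 4)*(q + 1)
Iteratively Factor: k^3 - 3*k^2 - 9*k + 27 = (k + 3)*(k^2 - 6*k + 9) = (k - 3)*(k + 3)*(k - 3)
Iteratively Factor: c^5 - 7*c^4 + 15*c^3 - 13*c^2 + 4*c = (c)*(c^4 - 7*c^3 + 15*c^2 - 13*c + 4) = c*(c - 1)*(c^3 - 6*c^2 + 9*c - 4) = c*(c - 1)^2*(c^2 - 5*c + 4) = c*(c - 1)^3*(c - 4)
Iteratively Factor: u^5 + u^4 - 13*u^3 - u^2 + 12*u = (u)*(u^4 + u^3 - 13*u^2 - u + 12) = u*(u + 4)*(u^3 - 3*u^2 - u + 3) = u*(u - 1)*(u + 4)*(u^2 - 2*u - 3) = u*(u - 3)*(u - 1)*(u + 4)*(u + 1)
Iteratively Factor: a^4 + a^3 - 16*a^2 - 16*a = (a - 4)*(a^3 + 5*a^2 + 4*a) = (a - 4)*(a + 4)*(a^2 + a) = a*(a - 4)*(a + 4)*(a + 1)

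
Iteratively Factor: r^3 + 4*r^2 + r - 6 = (r - 1)*(r^2 + 5*r + 6) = (r - 1)*(r + 3)*(r + 2)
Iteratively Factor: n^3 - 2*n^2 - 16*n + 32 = (n - 2)*(n^2 - 16) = (n - 2)*(n + 4)*(n - 4)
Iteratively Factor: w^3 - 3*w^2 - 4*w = (w - 4)*(w^2 + w) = w*(w - 4)*(w + 1)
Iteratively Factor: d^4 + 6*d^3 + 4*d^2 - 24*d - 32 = (d - 2)*(d^3 + 8*d^2 + 20*d + 16) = (d - 2)*(d + 2)*(d^2 + 6*d + 8) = (d - 2)*(d + 2)^2*(d + 4)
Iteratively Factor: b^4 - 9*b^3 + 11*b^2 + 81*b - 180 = (b - 3)*(b^3 - 6*b^2 - 7*b + 60) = (b - 4)*(b - 3)*(b^2 - 2*b - 15) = (b - 5)*(b - 4)*(b - 3)*(b + 3)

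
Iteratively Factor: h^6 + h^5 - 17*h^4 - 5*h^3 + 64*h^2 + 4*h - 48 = (h + 2)*(h^5 - h^4 - 15*h^3 + 25*h^2 + 14*h - 24) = (h - 2)*(h + 2)*(h^4 + h^3 - 13*h^2 - h + 12) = (h - 2)*(h + 2)*(h + 4)*(h^3 - 3*h^2 - h + 3) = (h - 2)*(h + 1)*(h + 2)*(h + 4)*(h^2 - 4*h + 3) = (h - 3)*(h - 2)*(h + 1)*(h + 2)*(h + 4)*(h - 1)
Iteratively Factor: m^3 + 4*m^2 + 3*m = (m)*(m^2 + 4*m + 3) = m*(m + 1)*(m + 3)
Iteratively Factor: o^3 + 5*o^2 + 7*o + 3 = (o + 1)*(o^2 + 4*o + 3) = (o + 1)^2*(o + 3)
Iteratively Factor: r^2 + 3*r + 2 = (r + 1)*(r + 2)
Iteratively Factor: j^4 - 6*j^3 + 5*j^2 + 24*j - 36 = (j - 3)*(j^3 - 3*j^2 - 4*j + 12) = (j - 3)^2*(j^2 - 4) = (j - 3)^2*(j - 2)*(j + 2)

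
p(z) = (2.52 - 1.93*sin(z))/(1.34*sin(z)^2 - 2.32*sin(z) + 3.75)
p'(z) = (2.52 - 1.93*sin(z))*(-2.68*sin(z)*cos(z) + 2.32*cos(z))/(1.34*sin(z)^2 - 2.32*sin(z) + 3.75)^2 - 1.93*cos(z)/(1.34*sin(z)^2 - 2.32*sin(z) + 3.75)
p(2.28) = 0.38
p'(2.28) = 0.43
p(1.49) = 0.22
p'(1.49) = -0.06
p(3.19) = 0.68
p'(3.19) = 0.07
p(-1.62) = 0.60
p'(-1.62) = -0.01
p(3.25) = 0.68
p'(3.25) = 0.04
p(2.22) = 0.36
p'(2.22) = 0.41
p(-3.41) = 0.62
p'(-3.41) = 0.28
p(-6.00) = 0.62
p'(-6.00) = -0.29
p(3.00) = 0.65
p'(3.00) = 0.19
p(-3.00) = 0.68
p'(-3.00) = 0.02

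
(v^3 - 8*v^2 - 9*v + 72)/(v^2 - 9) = v - 8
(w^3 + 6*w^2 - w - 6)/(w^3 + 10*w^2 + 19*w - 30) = (w + 1)/(w + 5)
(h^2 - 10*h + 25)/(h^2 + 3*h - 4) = (h^2 - 10*h + 25)/(h^2 + 3*h - 4)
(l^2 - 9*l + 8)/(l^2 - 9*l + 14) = (l^2 - 9*l + 8)/(l^2 - 9*l + 14)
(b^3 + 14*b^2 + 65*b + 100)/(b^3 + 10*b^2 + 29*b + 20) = (b + 5)/(b + 1)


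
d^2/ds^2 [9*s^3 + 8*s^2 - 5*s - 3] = 54*s + 16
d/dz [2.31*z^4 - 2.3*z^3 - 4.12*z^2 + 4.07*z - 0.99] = 9.24*z^3 - 6.9*z^2 - 8.24*z + 4.07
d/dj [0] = 0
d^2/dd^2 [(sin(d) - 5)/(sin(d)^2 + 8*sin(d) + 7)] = (-9*(1 - cos(2*d))^2/4 + 371*sin(d)/4 - 29*sin(3*d)/4 - 143*cos(2*d)/2 + cos(4*d) - 1223/2)/((sin(d) + 1)^2*(sin(d) + 7)^3)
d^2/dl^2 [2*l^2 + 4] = 4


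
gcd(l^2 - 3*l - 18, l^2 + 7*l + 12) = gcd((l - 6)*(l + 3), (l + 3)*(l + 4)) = l + 3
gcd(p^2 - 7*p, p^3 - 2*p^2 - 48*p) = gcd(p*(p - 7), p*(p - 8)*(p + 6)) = p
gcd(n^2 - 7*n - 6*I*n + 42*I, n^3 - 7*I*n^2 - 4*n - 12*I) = n - 6*I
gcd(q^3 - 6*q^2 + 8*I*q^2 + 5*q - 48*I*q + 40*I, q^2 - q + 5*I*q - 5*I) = q - 1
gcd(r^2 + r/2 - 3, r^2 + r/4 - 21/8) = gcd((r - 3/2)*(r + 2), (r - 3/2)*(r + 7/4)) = r - 3/2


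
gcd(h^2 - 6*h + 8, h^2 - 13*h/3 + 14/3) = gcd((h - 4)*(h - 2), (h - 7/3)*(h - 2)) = h - 2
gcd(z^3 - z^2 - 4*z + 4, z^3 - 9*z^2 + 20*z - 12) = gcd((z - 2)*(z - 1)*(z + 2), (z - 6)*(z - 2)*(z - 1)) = z^2 - 3*z + 2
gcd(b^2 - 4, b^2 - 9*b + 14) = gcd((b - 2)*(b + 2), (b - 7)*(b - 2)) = b - 2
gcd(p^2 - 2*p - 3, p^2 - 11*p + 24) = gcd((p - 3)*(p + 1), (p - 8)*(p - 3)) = p - 3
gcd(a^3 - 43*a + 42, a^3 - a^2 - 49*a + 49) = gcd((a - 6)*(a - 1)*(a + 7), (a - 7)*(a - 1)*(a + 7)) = a^2 + 6*a - 7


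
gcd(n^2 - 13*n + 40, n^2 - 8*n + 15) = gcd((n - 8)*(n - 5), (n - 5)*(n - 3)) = n - 5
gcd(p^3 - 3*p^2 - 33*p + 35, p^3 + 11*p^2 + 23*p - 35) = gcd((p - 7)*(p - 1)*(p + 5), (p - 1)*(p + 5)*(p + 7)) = p^2 + 4*p - 5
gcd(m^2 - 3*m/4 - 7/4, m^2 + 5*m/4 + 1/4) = m + 1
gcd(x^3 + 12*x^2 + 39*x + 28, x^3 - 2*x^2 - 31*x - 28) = x^2 + 5*x + 4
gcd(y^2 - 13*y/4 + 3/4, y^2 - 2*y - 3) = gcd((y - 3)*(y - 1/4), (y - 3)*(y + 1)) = y - 3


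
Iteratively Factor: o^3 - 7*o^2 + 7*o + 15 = (o - 5)*(o^2 - 2*o - 3) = (o - 5)*(o + 1)*(o - 3)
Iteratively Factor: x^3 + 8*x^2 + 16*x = (x + 4)*(x^2 + 4*x) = (x + 4)^2*(x)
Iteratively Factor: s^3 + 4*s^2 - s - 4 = (s + 4)*(s^2 - 1) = (s - 1)*(s + 4)*(s + 1)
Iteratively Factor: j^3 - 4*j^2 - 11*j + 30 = (j - 2)*(j^2 - 2*j - 15) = (j - 2)*(j + 3)*(j - 5)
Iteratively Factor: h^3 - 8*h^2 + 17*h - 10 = (h - 5)*(h^2 - 3*h + 2) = (h - 5)*(h - 2)*(h - 1)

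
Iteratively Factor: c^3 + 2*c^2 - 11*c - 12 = (c - 3)*(c^2 + 5*c + 4) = (c - 3)*(c + 4)*(c + 1)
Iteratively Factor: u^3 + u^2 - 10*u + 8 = (u + 4)*(u^2 - 3*u + 2) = (u - 2)*(u + 4)*(u - 1)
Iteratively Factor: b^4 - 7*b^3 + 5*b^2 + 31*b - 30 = (b - 1)*(b^3 - 6*b^2 - b + 30) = (b - 1)*(b + 2)*(b^2 - 8*b + 15) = (b - 3)*(b - 1)*(b + 2)*(b - 5)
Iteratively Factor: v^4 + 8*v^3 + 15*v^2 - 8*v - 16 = (v + 4)*(v^3 + 4*v^2 - v - 4) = (v - 1)*(v + 4)*(v^2 + 5*v + 4) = (v - 1)*(v + 1)*(v + 4)*(v + 4)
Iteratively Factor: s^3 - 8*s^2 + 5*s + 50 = (s - 5)*(s^2 - 3*s - 10) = (s - 5)*(s + 2)*(s - 5)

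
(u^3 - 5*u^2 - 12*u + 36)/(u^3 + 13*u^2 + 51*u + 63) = (u^2 - 8*u + 12)/(u^2 + 10*u + 21)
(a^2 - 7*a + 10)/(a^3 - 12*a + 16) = (a - 5)/(a^2 + 2*a - 8)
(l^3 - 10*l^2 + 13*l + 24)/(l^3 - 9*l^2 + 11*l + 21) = (l - 8)/(l - 7)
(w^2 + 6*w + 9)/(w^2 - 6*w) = (w^2 + 6*w + 9)/(w*(w - 6))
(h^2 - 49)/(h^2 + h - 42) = (h - 7)/(h - 6)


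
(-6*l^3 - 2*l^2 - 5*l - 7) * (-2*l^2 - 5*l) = 12*l^5 + 34*l^4 + 20*l^3 + 39*l^2 + 35*l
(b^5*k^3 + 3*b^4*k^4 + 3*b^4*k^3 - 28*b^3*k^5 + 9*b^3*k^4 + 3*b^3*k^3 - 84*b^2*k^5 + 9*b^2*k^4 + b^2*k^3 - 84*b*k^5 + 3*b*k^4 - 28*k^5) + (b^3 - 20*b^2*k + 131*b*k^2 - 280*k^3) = b^5*k^3 + 3*b^4*k^4 + 3*b^4*k^3 - 28*b^3*k^5 + 9*b^3*k^4 + 3*b^3*k^3 + b^3 - 84*b^2*k^5 + 9*b^2*k^4 + b^2*k^3 - 20*b^2*k - 84*b*k^5 + 3*b*k^4 + 131*b*k^2 - 28*k^5 - 280*k^3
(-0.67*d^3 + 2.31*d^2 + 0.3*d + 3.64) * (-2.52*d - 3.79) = 1.6884*d^4 - 3.2819*d^3 - 9.5109*d^2 - 10.3098*d - 13.7956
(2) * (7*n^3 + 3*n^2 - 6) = 14*n^3 + 6*n^2 - 12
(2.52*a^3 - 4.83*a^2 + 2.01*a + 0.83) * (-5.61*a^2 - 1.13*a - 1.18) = -14.1372*a^5 + 24.2487*a^4 - 8.7918*a^3 - 1.2282*a^2 - 3.3097*a - 0.9794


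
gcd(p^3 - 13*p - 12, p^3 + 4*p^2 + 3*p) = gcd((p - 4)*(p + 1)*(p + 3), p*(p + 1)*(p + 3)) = p^2 + 4*p + 3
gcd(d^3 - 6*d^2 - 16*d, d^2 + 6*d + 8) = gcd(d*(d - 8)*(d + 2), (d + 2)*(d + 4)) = d + 2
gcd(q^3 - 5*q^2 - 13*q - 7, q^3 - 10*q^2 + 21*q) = q - 7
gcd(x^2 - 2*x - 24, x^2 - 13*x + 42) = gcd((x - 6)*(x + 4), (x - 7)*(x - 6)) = x - 6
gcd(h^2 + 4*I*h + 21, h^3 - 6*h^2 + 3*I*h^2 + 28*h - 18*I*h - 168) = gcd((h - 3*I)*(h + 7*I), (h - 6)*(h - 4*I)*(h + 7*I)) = h + 7*I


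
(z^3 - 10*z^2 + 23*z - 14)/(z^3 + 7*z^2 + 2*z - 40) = (z^2 - 8*z + 7)/(z^2 + 9*z + 20)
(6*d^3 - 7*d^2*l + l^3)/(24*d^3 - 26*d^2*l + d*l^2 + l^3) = (6*d^2 - d*l - l^2)/(24*d^2 - 2*d*l - l^2)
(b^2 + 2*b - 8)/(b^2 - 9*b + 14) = (b + 4)/(b - 7)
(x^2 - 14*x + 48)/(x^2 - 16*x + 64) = (x - 6)/(x - 8)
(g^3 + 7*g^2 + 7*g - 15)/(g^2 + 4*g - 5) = g + 3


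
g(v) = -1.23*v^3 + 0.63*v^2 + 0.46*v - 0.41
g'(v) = -3.69*v^2 + 1.26*v + 0.46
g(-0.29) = -0.46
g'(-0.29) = -0.22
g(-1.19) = 2.01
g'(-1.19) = -6.26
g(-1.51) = 4.57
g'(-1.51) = -9.86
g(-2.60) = 24.27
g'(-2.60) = -27.76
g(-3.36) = 51.81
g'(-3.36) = -45.43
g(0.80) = -0.27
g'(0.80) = -0.89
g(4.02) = -68.29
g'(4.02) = -54.11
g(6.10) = -253.35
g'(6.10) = -129.16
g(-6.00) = 285.19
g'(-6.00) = -139.94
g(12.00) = -2029.61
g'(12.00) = -515.78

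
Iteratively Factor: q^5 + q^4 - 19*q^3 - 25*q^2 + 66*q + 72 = (q + 3)*(q^4 - 2*q^3 - 13*q^2 + 14*q + 24) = (q + 1)*(q + 3)*(q^3 - 3*q^2 - 10*q + 24) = (q - 4)*(q + 1)*(q + 3)*(q^2 + q - 6) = (q - 4)*(q + 1)*(q + 3)^2*(q - 2)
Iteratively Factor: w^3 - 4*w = (w + 2)*(w^2 - 2*w) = w*(w + 2)*(w - 2)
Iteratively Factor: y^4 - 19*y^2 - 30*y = (y - 5)*(y^3 + 5*y^2 + 6*y) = (y - 5)*(y + 2)*(y^2 + 3*y) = (y - 5)*(y + 2)*(y + 3)*(y)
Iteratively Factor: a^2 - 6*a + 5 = (a - 5)*(a - 1)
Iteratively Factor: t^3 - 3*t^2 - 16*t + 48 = (t - 4)*(t^2 + t - 12) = (t - 4)*(t - 3)*(t + 4)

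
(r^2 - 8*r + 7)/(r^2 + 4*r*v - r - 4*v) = (r - 7)/(r + 4*v)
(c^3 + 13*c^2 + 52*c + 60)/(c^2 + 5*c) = c + 8 + 12/c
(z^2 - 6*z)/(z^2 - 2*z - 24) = z/(z + 4)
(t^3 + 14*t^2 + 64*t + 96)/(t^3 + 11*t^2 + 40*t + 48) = (t + 6)/(t + 3)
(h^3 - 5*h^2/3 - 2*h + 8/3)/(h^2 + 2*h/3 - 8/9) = 3*(h^2 - 3*h + 2)/(3*h - 2)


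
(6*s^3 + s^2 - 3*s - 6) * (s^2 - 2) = 6*s^5 + s^4 - 15*s^3 - 8*s^2 + 6*s + 12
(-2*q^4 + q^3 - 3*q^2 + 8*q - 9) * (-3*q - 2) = 6*q^5 + q^4 + 7*q^3 - 18*q^2 + 11*q + 18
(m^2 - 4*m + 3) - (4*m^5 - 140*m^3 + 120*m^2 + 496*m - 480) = -4*m^5 + 140*m^3 - 119*m^2 - 500*m + 483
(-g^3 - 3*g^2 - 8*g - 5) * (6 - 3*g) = 3*g^4 + 3*g^3 + 6*g^2 - 33*g - 30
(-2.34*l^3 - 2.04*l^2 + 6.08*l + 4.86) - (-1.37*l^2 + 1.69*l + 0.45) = -2.34*l^3 - 0.67*l^2 + 4.39*l + 4.41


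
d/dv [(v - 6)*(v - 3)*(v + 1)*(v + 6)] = 4*v^3 - 6*v^2 - 78*v + 72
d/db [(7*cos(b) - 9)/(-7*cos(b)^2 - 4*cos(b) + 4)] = (-49*cos(b)^2 + 126*cos(b) + 8)*sin(b)/(-7*sin(b)^2 + 4*cos(b) + 3)^2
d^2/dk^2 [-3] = 0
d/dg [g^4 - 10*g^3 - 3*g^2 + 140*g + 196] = 4*g^3 - 30*g^2 - 6*g + 140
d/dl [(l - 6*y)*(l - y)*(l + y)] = 3*l^2 - 12*l*y - y^2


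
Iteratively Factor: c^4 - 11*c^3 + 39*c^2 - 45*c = (c - 3)*(c^3 - 8*c^2 + 15*c) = c*(c - 3)*(c^2 - 8*c + 15) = c*(c - 5)*(c - 3)*(c - 3)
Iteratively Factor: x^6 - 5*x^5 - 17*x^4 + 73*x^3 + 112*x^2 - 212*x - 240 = (x - 2)*(x^5 - 3*x^4 - 23*x^3 + 27*x^2 + 166*x + 120) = (x - 2)*(x + 2)*(x^4 - 5*x^3 - 13*x^2 + 53*x + 60) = (x - 4)*(x - 2)*(x + 2)*(x^3 - x^2 - 17*x - 15) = (x - 5)*(x - 4)*(x - 2)*(x + 2)*(x^2 + 4*x + 3) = (x - 5)*(x - 4)*(x - 2)*(x + 1)*(x + 2)*(x + 3)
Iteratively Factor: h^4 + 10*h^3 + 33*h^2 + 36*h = (h + 4)*(h^3 + 6*h^2 + 9*h) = h*(h + 4)*(h^2 + 6*h + 9) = h*(h + 3)*(h + 4)*(h + 3)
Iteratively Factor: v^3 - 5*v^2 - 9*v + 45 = (v - 3)*(v^2 - 2*v - 15) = (v - 5)*(v - 3)*(v + 3)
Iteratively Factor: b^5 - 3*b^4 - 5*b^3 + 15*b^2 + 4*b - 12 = (b + 1)*(b^4 - 4*b^3 - b^2 + 16*b - 12) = (b - 2)*(b + 1)*(b^3 - 2*b^2 - 5*b + 6) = (b - 3)*(b - 2)*(b + 1)*(b^2 + b - 2) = (b - 3)*(b - 2)*(b + 1)*(b + 2)*(b - 1)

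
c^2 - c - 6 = (c - 3)*(c + 2)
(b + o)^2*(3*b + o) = 3*b^3 + 7*b^2*o + 5*b*o^2 + o^3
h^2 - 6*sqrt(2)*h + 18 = (h - 3*sqrt(2))^2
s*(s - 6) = s^2 - 6*s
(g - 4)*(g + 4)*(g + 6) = g^3 + 6*g^2 - 16*g - 96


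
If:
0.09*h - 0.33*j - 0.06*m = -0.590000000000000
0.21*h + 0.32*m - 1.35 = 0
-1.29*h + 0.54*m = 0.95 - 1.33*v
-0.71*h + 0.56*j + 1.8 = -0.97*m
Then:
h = 5.74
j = 3.27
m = 0.45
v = 6.09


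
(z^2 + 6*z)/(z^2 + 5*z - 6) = z/(z - 1)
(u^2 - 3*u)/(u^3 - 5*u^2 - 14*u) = (3 - u)/(-u^2 + 5*u + 14)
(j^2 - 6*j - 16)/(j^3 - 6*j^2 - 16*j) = 1/j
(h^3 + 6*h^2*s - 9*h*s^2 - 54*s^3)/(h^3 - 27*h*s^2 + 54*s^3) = (-h - 3*s)/(-h + 3*s)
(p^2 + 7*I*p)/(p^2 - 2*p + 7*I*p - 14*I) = p/(p - 2)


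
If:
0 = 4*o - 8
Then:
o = 2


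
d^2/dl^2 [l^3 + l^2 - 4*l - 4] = 6*l + 2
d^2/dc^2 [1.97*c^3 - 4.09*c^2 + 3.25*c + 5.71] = 11.82*c - 8.18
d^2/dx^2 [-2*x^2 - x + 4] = -4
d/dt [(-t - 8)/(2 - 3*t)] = -26/(3*t - 2)^2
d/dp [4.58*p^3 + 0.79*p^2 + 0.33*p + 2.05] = 13.74*p^2 + 1.58*p + 0.33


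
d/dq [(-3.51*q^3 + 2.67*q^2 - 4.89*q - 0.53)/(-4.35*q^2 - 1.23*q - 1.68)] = (15.2685*q^4 + 8.6346*q^3 - 6.86519999999999*q^2 - 13.5822*q + 7.5633)/(18.9225*q^4 + 10.701*q^3 + 16.1289*q^2 + 4.1328*q + 2.8224)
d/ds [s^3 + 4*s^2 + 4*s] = 3*s^2 + 8*s + 4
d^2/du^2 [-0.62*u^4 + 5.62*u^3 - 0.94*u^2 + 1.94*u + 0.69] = -7.44*u^2 + 33.72*u - 1.88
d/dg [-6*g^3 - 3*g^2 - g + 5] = -18*g^2 - 6*g - 1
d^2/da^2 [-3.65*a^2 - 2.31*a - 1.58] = -7.30000000000000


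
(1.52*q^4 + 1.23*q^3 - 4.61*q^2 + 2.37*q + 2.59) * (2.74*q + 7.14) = 4.1648*q^5 + 14.223*q^4 - 3.8492*q^3 - 26.4216*q^2 + 24.0184*q + 18.4926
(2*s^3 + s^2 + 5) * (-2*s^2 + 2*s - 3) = -4*s^5 + 2*s^4 - 4*s^3 - 13*s^2 + 10*s - 15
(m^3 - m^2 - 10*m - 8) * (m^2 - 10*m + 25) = m^5 - 11*m^4 + 25*m^3 + 67*m^2 - 170*m - 200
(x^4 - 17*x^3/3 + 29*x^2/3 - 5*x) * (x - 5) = x^5 - 32*x^4/3 + 38*x^3 - 160*x^2/3 + 25*x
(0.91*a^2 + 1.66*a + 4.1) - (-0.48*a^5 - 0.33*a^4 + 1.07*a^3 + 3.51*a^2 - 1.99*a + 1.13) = 0.48*a^5 + 0.33*a^4 - 1.07*a^3 - 2.6*a^2 + 3.65*a + 2.97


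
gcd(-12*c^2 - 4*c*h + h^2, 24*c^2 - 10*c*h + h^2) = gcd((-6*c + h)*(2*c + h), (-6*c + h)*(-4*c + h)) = 6*c - h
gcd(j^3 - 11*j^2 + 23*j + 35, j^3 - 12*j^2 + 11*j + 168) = j - 7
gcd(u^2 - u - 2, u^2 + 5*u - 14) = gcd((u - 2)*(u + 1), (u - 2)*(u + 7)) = u - 2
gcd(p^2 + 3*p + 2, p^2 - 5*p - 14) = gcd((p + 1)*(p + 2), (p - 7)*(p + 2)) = p + 2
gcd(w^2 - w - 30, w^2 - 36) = w - 6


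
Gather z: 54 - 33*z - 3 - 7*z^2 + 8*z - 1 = -7*z^2 - 25*z + 50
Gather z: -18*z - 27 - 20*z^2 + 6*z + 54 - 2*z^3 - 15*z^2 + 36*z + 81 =-2*z^3 - 35*z^2 + 24*z + 108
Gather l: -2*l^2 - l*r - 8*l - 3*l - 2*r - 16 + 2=-2*l^2 + l*(-r - 11) - 2*r - 14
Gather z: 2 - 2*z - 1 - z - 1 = -3*z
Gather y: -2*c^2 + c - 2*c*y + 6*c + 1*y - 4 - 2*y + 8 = -2*c^2 + 7*c + y*(-2*c - 1) + 4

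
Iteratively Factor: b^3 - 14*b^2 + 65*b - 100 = (b - 5)*(b^2 - 9*b + 20) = (b - 5)*(b - 4)*(b - 5)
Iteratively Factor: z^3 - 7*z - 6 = (z - 3)*(z^2 + 3*z + 2) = (z - 3)*(z + 2)*(z + 1)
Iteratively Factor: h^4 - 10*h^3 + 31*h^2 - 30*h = (h - 2)*(h^3 - 8*h^2 + 15*h) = (h - 5)*(h - 2)*(h^2 - 3*h) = (h - 5)*(h - 3)*(h - 2)*(h)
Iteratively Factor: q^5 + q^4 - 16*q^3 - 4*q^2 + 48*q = (q + 4)*(q^4 - 3*q^3 - 4*q^2 + 12*q) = (q - 2)*(q + 4)*(q^3 - q^2 - 6*q) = (q - 3)*(q - 2)*(q + 4)*(q^2 + 2*q) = q*(q - 3)*(q - 2)*(q + 4)*(q + 2)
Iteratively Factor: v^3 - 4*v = (v - 2)*(v^2 + 2*v) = v*(v - 2)*(v + 2)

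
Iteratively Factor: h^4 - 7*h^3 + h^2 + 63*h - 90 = (h - 2)*(h^3 - 5*h^2 - 9*h + 45) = (h - 2)*(h + 3)*(h^2 - 8*h + 15) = (h - 3)*(h - 2)*(h + 3)*(h - 5)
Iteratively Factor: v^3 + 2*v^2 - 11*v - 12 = (v + 1)*(v^2 + v - 12) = (v + 1)*(v + 4)*(v - 3)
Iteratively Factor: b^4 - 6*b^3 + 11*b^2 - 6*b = (b - 2)*(b^3 - 4*b^2 + 3*b) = b*(b - 2)*(b^2 - 4*b + 3) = b*(b - 2)*(b - 1)*(b - 3)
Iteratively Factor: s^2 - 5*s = (s)*(s - 5)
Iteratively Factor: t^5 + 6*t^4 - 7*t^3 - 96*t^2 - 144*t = (t + 3)*(t^4 + 3*t^3 - 16*t^2 - 48*t) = (t + 3)^2*(t^3 - 16*t) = (t - 4)*(t + 3)^2*(t^2 + 4*t) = (t - 4)*(t + 3)^2*(t + 4)*(t)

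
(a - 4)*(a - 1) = a^2 - 5*a + 4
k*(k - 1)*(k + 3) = k^3 + 2*k^2 - 3*k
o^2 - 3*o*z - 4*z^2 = (o - 4*z)*(o + z)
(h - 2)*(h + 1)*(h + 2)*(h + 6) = h^4 + 7*h^3 + 2*h^2 - 28*h - 24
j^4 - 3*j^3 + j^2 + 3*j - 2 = (j - 2)*(j - 1)^2*(j + 1)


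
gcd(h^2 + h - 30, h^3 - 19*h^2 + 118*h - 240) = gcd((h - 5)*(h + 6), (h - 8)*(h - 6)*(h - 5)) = h - 5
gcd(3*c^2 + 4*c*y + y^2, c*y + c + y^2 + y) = c + y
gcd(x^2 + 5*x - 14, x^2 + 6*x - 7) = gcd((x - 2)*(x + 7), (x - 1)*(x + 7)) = x + 7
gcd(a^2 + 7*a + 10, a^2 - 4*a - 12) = a + 2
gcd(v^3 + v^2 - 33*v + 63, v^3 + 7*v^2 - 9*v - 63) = v^2 + 4*v - 21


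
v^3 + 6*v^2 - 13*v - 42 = (v - 3)*(v + 2)*(v + 7)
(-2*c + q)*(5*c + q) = -10*c^2 + 3*c*q + q^2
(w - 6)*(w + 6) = w^2 - 36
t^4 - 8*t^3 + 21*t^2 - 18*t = t*(t - 3)^2*(t - 2)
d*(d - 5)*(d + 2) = d^3 - 3*d^2 - 10*d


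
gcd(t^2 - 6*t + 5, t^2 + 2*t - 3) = t - 1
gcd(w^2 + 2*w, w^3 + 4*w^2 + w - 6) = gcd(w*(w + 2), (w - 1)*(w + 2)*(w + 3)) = w + 2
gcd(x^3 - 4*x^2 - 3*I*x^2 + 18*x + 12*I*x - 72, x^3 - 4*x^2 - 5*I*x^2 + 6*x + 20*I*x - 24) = x^2 + x*(-4 - 6*I) + 24*I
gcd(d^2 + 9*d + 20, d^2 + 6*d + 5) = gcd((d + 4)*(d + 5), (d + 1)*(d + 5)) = d + 5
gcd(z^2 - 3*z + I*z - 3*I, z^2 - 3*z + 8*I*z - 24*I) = z - 3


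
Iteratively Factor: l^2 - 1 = (l + 1)*(l - 1)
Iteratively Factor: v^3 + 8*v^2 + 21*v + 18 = (v + 2)*(v^2 + 6*v + 9) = (v + 2)*(v + 3)*(v + 3)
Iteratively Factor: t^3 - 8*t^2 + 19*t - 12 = (t - 4)*(t^2 - 4*t + 3) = (t - 4)*(t - 3)*(t - 1)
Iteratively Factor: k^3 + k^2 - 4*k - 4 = (k + 2)*(k^2 - k - 2) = (k - 2)*(k + 2)*(k + 1)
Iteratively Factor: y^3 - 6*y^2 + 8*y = (y)*(y^2 - 6*y + 8) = y*(y - 4)*(y - 2)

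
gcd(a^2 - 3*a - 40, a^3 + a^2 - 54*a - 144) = a - 8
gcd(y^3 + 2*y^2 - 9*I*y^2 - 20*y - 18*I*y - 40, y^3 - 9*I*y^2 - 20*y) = y^2 - 9*I*y - 20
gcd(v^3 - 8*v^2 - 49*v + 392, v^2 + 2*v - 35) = v + 7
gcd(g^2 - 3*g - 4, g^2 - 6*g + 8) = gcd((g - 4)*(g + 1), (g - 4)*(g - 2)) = g - 4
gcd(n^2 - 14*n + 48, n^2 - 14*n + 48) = n^2 - 14*n + 48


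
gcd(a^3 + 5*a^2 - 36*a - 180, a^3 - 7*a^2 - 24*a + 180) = a^2 - a - 30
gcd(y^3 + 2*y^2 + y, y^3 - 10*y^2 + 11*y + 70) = 1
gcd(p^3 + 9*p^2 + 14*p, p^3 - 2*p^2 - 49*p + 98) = p + 7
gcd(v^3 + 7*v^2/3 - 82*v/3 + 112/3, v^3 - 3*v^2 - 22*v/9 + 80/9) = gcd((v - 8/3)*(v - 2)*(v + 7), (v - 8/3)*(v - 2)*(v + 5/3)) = v^2 - 14*v/3 + 16/3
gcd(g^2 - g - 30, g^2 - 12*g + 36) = g - 6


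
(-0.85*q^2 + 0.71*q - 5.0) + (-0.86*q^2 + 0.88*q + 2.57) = -1.71*q^2 + 1.59*q - 2.43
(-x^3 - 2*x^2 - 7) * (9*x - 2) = -9*x^4 - 16*x^3 + 4*x^2 - 63*x + 14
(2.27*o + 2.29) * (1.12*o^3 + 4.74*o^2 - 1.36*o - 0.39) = 2.5424*o^4 + 13.3246*o^3 + 7.7674*o^2 - 3.9997*o - 0.8931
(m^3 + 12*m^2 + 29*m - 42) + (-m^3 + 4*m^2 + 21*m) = 16*m^2 + 50*m - 42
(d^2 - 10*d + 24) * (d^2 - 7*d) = d^4 - 17*d^3 + 94*d^2 - 168*d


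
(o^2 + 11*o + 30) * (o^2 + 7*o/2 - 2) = o^4 + 29*o^3/2 + 133*o^2/2 + 83*o - 60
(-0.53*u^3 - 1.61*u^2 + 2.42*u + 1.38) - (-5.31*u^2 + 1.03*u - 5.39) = -0.53*u^3 + 3.7*u^2 + 1.39*u + 6.77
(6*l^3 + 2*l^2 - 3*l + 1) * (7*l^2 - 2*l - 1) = 42*l^5 + 2*l^4 - 31*l^3 + 11*l^2 + l - 1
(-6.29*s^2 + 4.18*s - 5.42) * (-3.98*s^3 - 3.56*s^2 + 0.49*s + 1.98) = 25.0342*s^5 + 5.756*s^4 + 3.6087*s^3 + 8.8892*s^2 + 5.6206*s - 10.7316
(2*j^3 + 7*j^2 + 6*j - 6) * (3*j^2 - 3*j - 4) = 6*j^5 + 15*j^4 - 11*j^3 - 64*j^2 - 6*j + 24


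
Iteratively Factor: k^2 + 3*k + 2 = (k + 1)*(k + 2)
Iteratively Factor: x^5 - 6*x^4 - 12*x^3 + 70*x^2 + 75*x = (x + 1)*(x^4 - 7*x^3 - 5*x^2 + 75*x) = (x - 5)*(x + 1)*(x^3 - 2*x^2 - 15*x) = x*(x - 5)*(x + 1)*(x^2 - 2*x - 15) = x*(x - 5)*(x + 1)*(x + 3)*(x - 5)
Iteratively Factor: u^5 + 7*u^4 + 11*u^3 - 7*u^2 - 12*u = (u + 1)*(u^4 + 6*u^3 + 5*u^2 - 12*u) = (u + 1)*(u + 4)*(u^3 + 2*u^2 - 3*u) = u*(u + 1)*(u + 4)*(u^2 + 2*u - 3) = u*(u + 1)*(u + 3)*(u + 4)*(u - 1)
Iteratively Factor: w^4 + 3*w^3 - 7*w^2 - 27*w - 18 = (w - 3)*(w^3 + 6*w^2 + 11*w + 6) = (w - 3)*(w + 3)*(w^2 + 3*w + 2) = (w - 3)*(w + 1)*(w + 3)*(w + 2)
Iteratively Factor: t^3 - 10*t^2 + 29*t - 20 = (t - 5)*(t^2 - 5*t + 4) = (t - 5)*(t - 1)*(t - 4)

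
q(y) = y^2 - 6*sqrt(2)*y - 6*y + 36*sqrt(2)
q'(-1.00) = -16.49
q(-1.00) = 66.40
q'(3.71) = -7.07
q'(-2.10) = -18.69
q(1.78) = 28.30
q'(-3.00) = -20.49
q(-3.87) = 121.95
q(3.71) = 10.94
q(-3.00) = 103.37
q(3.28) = 14.16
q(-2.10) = 85.74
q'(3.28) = -7.93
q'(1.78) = -10.93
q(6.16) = -0.37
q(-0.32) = 55.65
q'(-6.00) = -26.49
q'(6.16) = -2.17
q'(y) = 2*y - 6*sqrt(2) - 6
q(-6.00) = 173.82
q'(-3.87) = -22.23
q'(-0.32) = -15.13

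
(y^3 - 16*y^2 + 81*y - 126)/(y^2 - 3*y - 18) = (y^2 - 10*y + 21)/(y + 3)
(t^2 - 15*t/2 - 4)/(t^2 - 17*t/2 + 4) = (2*t + 1)/(2*t - 1)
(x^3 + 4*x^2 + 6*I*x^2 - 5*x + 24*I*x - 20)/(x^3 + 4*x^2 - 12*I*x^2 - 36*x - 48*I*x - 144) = (x^2 + 6*I*x - 5)/(x^2 - 12*I*x - 36)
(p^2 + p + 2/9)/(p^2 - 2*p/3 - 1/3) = (p + 2/3)/(p - 1)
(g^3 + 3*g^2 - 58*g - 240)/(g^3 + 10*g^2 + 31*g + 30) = (g^2 - 2*g - 48)/(g^2 + 5*g + 6)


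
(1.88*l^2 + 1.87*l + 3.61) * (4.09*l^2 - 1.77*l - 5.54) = 7.6892*l^4 + 4.3207*l^3 + 1.0398*l^2 - 16.7495*l - 19.9994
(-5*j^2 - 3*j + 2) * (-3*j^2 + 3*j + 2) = 15*j^4 - 6*j^3 - 25*j^2 + 4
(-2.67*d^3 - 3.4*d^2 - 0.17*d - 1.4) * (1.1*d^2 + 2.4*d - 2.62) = -2.937*d^5 - 10.148*d^4 - 1.3516*d^3 + 6.96*d^2 - 2.9146*d + 3.668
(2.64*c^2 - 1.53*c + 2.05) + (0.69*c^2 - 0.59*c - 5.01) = 3.33*c^2 - 2.12*c - 2.96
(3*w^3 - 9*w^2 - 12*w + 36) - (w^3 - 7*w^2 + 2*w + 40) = 2*w^3 - 2*w^2 - 14*w - 4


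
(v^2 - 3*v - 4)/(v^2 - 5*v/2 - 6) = 2*(v + 1)/(2*v + 3)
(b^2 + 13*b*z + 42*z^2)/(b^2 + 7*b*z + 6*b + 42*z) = (b + 6*z)/(b + 6)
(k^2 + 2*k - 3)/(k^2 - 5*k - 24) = (k - 1)/(k - 8)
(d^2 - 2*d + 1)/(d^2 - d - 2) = (-d^2 + 2*d - 1)/(-d^2 + d + 2)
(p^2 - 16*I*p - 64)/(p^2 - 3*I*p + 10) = (p^2 - 16*I*p - 64)/(p^2 - 3*I*p + 10)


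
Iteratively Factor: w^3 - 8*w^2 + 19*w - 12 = (w - 4)*(w^2 - 4*w + 3) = (w - 4)*(w - 3)*(w - 1)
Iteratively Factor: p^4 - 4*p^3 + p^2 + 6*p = (p - 3)*(p^3 - p^2 - 2*p) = p*(p - 3)*(p^2 - p - 2) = p*(p - 3)*(p - 2)*(p + 1)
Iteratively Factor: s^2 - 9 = (s + 3)*(s - 3)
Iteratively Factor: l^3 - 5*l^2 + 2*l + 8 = (l - 4)*(l^2 - l - 2) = (l - 4)*(l + 1)*(l - 2)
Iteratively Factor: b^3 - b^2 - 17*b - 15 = (b + 1)*(b^2 - 2*b - 15) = (b + 1)*(b + 3)*(b - 5)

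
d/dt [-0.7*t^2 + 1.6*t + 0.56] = 1.6 - 1.4*t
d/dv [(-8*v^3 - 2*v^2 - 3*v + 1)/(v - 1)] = 2*(-8*v^3 + 11*v^2 + 2*v + 1)/(v^2 - 2*v + 1)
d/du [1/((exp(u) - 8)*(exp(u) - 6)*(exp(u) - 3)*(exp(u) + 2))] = (-4*exp(3*u) + 45*exp(2*u) - 112*exp(u) - 36)*exp(u)/(exp(8*u) - 30*exp(7*u) + 337*exp(6*u) - 1608*exp(5*u) + 1480*exp(4*u) + 12672*exp(3*u) - 30960*exp(2*u) - 20736*exp(u) + 82944)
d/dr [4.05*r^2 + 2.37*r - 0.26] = 8.1*r + 2.37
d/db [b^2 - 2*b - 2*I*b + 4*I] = 2*b - 2 - 2*I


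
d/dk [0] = 0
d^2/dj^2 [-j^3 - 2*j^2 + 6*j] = -6*j - 4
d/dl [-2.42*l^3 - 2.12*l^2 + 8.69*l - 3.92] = -7.26*l^2 - 4.24*l + 8.69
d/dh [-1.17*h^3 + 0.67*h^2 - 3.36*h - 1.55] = -3.51*h^2 + 1.34*h - 3.36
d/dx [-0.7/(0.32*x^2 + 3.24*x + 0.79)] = (0.448*x + 2.268)/(0.32*x^2 + 3.24*x + 0.79)^2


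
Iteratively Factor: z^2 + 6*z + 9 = (z + 3)*(z + 3)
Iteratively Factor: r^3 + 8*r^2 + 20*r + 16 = (r + 2)*(r^2 + 6*r + 8) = (r + 2)*(r + 4)*(r + 2)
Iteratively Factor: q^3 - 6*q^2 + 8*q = (q - 4)*(q^2 - 2*q) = (q - 4)*(q - 2)*(q)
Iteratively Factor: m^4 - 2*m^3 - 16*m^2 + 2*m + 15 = (m + 3)*(m^3 - 5*m^2 - m + 5) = (m - 1)*(m + 3)*(m^2 - 4*m - 5) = (m - 1)*(m + 1)*(m + 3)*(m - 5)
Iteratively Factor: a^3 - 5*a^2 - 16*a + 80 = (a + 4)*(a^2 - 9*a + 20) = (a - 4)*(a + 4)*(a - 5)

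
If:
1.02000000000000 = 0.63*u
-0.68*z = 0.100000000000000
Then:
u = 1.62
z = -0.15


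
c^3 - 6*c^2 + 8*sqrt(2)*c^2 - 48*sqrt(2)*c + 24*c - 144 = (c - 6)*(c + 2*sqrt(2))*(c + 6*sqrt(2))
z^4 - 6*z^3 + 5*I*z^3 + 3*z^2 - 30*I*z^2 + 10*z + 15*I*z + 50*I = (z - 5)*(z - 2)*(z + 1)*(z + 5*I)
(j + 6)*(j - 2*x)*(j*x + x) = j^3*x - 2*j^2*x^2 + 7*j^2*x - 14*j*x^2 + 6*j*x - 12*x^2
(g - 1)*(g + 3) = g^2 + 2*g - 3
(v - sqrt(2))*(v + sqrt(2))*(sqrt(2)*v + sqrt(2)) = sqrt(2)*v^3 + sqrt(2)*v^2 - 2*sqrt(2)*v - 2*sqrt(2)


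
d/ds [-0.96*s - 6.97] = -0.960000000000000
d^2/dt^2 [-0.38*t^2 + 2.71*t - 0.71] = -0.760000000000000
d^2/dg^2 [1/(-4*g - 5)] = -32/(4*g + 5)^3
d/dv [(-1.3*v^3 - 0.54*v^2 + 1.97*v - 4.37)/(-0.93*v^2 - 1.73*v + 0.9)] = (1.209*v^4 + 4.498*v^3 - 0.7437*v^2 - 9.1002*v - 5.7871)/(0.8649*v^4 + 3.2178*v^3 + 1.3189*v^2 - 3.114*v + 0.81)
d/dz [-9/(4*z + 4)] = 9/(4*(z + 1)^2)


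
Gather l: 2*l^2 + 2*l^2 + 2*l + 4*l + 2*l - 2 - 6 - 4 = 4*l^2 + 8*l - 12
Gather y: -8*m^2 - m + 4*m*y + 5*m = -8*m^2 + 4*m*y + 4*m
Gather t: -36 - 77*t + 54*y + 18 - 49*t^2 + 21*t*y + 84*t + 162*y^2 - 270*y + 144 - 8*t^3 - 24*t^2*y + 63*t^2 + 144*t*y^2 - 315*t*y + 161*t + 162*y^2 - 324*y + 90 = -8*t^3 + t^2*(14 - 24*y) + t*(144*y^2 - 294*y + 168) + 324*y^2 - 540*y + 216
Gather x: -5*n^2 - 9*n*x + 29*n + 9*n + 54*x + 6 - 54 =-5*n^2 + 38*n + x*(54 - 9*n) - 48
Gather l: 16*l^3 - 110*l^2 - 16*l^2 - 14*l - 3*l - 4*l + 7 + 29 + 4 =16*l^3 - 126*l^2 - 21*l + 40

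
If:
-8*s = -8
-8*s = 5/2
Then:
No Solution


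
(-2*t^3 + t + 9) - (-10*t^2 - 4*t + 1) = -2*t^3 + 10*t^2 + 5*t + 8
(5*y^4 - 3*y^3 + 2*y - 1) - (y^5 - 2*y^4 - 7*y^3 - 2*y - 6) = -y^5 + 7*y^4 + 4*y^3 + 4*y + 5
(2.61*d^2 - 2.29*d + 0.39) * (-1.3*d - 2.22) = -3.393*d^3 - 2.8172*d^2 + 4.5768*d - 0.8658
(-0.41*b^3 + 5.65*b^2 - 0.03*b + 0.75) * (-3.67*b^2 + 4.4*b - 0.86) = 1.5047*b^5 - 22.5395*b^4 + 25.3227*b^3 - 7.7435*b^2 + 3.3258*b - 0.645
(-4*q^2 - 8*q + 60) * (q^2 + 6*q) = -4*q^4 - 32*q^3 + 12*q^2 + 360*q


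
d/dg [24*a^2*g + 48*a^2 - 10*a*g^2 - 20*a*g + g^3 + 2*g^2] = 24*a^2 - 20*a*g - 20*a + 3*g^2 + 4*g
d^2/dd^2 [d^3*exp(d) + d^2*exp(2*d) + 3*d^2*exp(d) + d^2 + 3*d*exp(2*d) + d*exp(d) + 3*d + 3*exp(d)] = d^3*exp(d) + 4*d^2*exp(2*d) + 9*d^2*exp(d) + 20*d*exp(2*d) + 19*d*exp(d) + 14*exp(2*d) + 11*exp(d) + 2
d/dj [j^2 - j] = 2*j - 1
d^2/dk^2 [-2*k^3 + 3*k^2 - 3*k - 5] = 6 - 12*k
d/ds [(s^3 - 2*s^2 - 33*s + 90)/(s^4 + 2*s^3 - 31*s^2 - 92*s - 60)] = (-s^6 + 4*s^5 + 72*s^4 - 412*s^3 - 1559*s^2 + 5820*s + 10260)/(s^8 + 4*s^7 - 58*s^6 - 308*s^5 + 473*s^4 + 5464*s^3 + 12184*s^2 + 11040*s + 3600)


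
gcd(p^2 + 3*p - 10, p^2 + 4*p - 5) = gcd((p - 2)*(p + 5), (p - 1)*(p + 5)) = p + 5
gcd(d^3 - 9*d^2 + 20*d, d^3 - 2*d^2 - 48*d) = d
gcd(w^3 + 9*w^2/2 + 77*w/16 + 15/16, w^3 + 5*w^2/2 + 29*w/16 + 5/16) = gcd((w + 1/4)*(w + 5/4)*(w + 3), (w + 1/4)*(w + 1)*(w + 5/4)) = w^2 + 3*w/2 + 5/16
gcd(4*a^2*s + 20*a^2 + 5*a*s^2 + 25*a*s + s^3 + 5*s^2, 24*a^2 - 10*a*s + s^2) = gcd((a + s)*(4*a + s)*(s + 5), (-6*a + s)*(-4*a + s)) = 1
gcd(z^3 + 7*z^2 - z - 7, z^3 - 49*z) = z + 7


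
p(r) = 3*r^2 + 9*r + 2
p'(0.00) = 9.00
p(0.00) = 2.00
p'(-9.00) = -45.00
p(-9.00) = 164.00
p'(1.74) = 19.44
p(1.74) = 26.74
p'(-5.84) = -26.04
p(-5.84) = 51.76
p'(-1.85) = -2.10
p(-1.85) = -4.38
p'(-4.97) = -20.82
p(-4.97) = 31.37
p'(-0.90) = 3.60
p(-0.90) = -3.67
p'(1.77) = 19.62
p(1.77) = 27.33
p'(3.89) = 32.34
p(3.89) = 82.41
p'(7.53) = 54.18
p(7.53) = 239.87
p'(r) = 6*r + 9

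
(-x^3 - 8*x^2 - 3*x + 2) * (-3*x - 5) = 3*x^4 + 29*x^3 + 49*x^2 + 9*x - 10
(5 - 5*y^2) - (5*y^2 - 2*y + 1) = -10*y^2 + 2*y + 4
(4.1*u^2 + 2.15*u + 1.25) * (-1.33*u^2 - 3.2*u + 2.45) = -5.453*u^4 - 15.9795*u^3 + 1.5025*u^2 + 1.2675*u + 3.0625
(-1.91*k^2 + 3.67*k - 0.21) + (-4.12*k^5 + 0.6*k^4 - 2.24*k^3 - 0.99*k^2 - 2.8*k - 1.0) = -4.12*k^5 + 0.6*k^4 - 2.24*k^3 - 2.9*k^2 + 0.87*k - 1.21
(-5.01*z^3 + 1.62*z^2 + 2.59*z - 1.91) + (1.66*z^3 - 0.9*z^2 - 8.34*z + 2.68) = -3.35*z^3 + 0.72*z^2 - 5.75*z + 0.77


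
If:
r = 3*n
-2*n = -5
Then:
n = 5/2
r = 15/2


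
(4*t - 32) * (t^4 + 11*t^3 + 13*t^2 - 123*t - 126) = 4*t^5 + 12*t^4 - 300*t^3 - 908*t^2 + 3432*t + 4032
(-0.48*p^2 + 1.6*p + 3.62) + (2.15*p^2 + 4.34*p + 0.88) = 1.67*p^2 + 5.94*p + 4.5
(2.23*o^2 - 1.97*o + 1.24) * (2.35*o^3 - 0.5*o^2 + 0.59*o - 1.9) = 5.2405*o^5 - 5.7445*o^4 + 5.2147*o^3 - 6.0193*o^2 + 4.4746*o - 2.356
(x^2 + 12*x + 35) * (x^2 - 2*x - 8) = x^4 + 10*x^3 + 3*x^2 - 166*x - 280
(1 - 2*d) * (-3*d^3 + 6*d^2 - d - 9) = 6*d^4 - 15*d^3 + 8*d^2 + 17*d - 9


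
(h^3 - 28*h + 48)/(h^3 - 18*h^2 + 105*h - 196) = (h^2 + 4*h - 12)/(h^2 - 14*h + 49)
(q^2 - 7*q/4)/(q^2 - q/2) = (4*q - 7)/(2*(2*q - 1))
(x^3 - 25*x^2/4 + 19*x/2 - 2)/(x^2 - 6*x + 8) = x - 1/4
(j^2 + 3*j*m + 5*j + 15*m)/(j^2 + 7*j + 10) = (j + 3*m)/(j + 2)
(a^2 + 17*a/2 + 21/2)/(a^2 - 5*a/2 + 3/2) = (2*a^2 + 17*a + 21)/(2*a^2 - 5*a + 3)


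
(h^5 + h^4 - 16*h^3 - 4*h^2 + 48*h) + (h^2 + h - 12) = h^5 + h^4 - 16*h^3 - 3*h^2 + 49*h - 12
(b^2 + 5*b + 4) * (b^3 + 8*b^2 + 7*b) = b^5 + 13*b^4 + 51*b^3 + 67*b^2 + 28*b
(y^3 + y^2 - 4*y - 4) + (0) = y^3 + y^2 - 4*y - 4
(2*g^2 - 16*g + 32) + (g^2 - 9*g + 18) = 3*g^2 - 25*g + 50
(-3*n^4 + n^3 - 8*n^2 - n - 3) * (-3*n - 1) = 9*n^5 + 23*n^3 + 11*n^2 + 10*n + 3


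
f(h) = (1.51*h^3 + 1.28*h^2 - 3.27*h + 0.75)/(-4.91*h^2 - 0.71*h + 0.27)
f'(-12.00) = -0.31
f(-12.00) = 3.42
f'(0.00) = -4.81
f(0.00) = 2.78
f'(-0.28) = -545.91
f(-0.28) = 20.66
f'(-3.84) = -0.36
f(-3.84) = 0.77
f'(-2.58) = -0.45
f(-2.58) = 0.27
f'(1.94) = -0.43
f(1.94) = -0.52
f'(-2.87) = -0.42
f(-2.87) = 0.39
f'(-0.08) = -12.55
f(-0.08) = 3.45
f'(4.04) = -0.34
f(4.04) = -1.31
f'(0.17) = 9995.49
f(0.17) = 32.23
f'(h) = (9.82*h + 0.71)*(1.51*h^3 + 1.28*h^2 - 3.27*h + 0.75)/(-4.91*h^2 - 0.71*h + 0.27)^2 + (4.53*h^2 + 2.56*h - 3.27)/(-4.91*h^2 - 0.71*h + 0.27)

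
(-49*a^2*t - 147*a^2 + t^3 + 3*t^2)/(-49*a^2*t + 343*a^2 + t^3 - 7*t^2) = (t + 3)/(t - 7)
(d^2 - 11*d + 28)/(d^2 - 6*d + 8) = (d - 7)/(d - 2)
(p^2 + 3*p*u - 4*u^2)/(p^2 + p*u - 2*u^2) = (p + 4*u)/(p + 2*u)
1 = 1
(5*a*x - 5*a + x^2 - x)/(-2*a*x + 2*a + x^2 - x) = (5*a + x)/(-2*a + x)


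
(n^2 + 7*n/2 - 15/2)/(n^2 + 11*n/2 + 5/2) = (2*n - 3)/(2*n + 1)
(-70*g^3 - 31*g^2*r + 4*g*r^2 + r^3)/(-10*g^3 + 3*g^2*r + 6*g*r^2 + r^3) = (-35*g^2 + 2*g*r + r^2)/(-5*g^2 + 4*g*r + r^2)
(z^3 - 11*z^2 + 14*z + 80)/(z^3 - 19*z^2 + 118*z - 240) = (z + 2)/(z - 6)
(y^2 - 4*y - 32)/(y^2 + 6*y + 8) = (y - 8)/(y + 2)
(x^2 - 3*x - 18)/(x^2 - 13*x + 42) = (x + 3)/(x - 7)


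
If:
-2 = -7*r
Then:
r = 2/7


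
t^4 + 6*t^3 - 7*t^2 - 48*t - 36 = (t - 3)*(t + 1)*(t + 2)*(t + 6)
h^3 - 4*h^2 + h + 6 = (h - 3)*(h - 2)*(h + 1)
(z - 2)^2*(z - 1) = z^3 - 5*z^2 + 8*z - 4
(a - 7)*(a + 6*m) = a^2 + 6*a*m - 7*a - 42*m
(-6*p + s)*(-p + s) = 6*p^2 - 7*p*s + s^2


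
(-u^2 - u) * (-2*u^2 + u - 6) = 2*u^4 + u^3 + 5*u^2 + 6*u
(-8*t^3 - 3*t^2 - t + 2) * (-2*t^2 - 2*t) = 16*t^5 + 22*t^4 + 8*t^3 - 2*t^2 - 4*t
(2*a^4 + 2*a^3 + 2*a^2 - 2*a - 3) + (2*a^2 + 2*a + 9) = 2*a^4 + 2*a^3 + 4*a^2 + 6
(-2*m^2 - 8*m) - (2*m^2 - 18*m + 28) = -4*m^2 + 10*m - 28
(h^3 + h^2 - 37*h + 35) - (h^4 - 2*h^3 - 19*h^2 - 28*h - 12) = -h^4 + 3*h^3 + 20*h^2 - 9*h + 47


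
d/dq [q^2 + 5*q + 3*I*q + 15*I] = 2*q + 5 + 3*I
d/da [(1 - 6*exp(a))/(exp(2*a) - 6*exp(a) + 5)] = 2*(3*exp(2*a) - exp(a) - 12)*exp(a)/(exp(4*a) - 12*exp(3*a) + 46*exp(2*a) - 60*exp(a) + 25)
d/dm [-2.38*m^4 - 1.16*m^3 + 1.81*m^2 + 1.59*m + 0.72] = -9.52*m^3 - 3.48*m^2 + 3.62*m + 1.59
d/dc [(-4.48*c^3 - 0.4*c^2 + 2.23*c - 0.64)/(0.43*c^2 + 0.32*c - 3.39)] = (-1.9264*c^4 - 2.8672*c^3 + 44.4747*c^2 + 3.2624*c - 7.3549)/(0.1849*c^4 + 0.2752*c^3 - 2.813*c^2 - 2.1696*c + 11.4921)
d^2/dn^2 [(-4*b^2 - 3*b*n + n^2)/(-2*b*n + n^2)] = 2*b*(16*b^3 - 24*b^2*n + 12*b*n^2 + n^3)/(n^3*(8*b^3 - 12*b^2*n + 6*b*n^2 - n^3))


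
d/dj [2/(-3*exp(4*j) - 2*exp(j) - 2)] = (24*exp(3*j) + 4)*exp(j)/(3*exp(4*j) + 2*exp(j) + 2)^2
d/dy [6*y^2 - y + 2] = 12*y - 1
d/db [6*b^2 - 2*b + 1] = 12*b - 2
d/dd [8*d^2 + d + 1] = 16*d + 1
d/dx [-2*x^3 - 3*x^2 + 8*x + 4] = -6*x^2 - 6*x + 8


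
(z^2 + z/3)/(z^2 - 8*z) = (z + 1/3)/(z - 8)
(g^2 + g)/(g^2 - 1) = g/(g - 1)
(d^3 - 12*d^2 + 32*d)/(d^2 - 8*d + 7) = d*(d^2 - 12*d + 32)/(d^2 - 8*d + 7)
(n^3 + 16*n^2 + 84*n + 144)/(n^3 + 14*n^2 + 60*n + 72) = (n + 4)/(n + 2)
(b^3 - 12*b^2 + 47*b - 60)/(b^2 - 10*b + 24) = (b^2 - 8*b + 15)/(b - 6)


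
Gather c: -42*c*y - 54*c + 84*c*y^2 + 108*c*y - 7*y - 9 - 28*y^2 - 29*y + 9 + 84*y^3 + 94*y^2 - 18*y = c*(84*y^2 + 66*y - 54) + 84*y^3 + 66*y^2 - 54*y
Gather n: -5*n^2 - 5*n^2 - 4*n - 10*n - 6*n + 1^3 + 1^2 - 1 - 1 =-10*n^2 - 20*n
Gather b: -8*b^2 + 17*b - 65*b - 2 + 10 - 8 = -8*b^2 - 48*b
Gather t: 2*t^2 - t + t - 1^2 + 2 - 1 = 2*t^2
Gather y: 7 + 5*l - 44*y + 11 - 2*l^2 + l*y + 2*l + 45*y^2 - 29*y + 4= -2*l^2 + 7*l + 45*y^2 + y*(l - 73) + 22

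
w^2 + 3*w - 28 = (w - 4)*(w + 7)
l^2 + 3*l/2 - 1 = (l - 1/2)*(l + 2)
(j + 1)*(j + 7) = j^2 + 8*j + 7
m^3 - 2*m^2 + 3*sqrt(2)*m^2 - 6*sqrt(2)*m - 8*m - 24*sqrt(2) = (m - 4)*(m + 2)*(m + 3*sqrt(2))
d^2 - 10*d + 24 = (d - 6)*(d - 4)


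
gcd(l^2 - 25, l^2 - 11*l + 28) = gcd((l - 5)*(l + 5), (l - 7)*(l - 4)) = 1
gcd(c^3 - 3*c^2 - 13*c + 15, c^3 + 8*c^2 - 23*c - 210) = c - 5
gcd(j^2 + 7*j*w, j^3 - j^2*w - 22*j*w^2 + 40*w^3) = 1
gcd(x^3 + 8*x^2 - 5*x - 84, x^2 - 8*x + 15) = x - 3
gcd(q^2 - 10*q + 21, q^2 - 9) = q - 3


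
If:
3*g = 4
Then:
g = 4/3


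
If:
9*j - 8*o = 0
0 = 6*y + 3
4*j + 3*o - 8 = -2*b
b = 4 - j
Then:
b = 4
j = 0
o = 0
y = -1/2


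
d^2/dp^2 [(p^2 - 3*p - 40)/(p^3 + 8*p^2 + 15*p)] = 2*(p^3 - 24*p^2 - 72*p - 72)/(p^3*(p^3 + 9*p^2 + 27*p + 27))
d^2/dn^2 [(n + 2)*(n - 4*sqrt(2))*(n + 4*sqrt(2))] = 6*n + 4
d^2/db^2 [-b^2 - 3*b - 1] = -2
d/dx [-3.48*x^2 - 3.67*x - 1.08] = -6.96*x - 3.67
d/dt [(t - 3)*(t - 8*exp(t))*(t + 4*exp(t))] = -4*t^2*exp(t) + 3*t^2 - 64*t*exp(2*t) + 4*t*exp(t) - 6*t + 160*exp(2*t) + 12*exp(t)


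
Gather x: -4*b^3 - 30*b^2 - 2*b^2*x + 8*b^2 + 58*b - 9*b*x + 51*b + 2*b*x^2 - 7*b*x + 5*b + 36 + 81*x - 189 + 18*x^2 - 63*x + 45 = -4*b^3 - 22*b^2 + 114*b + x^2*(2*b + 18) + x*(-2*b^2 - 16*b + 18) - 108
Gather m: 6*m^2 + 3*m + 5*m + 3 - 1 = 6*m^2 + 8*m + 2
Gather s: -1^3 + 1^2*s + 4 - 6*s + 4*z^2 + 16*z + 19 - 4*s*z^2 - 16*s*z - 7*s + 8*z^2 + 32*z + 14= s*(-4*z^2 - 16*z - 12) + 12*z^2 + 48*z + 36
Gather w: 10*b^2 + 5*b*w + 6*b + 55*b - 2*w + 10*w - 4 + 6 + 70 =10*b^2 + 61*b + w*(5*b + 8) + 72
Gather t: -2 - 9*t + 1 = -9*t - 1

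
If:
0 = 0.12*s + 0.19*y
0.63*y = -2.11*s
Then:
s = 0.00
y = 0.00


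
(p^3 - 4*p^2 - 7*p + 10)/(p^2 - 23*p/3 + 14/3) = 3*(p^3 - 4*p^2 - 7*p + 10)/(3*p^2 - 23*p + 14)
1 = 1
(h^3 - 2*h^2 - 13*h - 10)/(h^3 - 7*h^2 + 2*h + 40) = (h + 1)/(h - 4)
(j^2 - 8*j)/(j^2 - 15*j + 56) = j/(j - 7)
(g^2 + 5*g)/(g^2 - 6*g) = (g + 5)/(g - 6)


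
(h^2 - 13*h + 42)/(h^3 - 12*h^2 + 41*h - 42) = (h - 6)/(h^2 - 5*h + 6)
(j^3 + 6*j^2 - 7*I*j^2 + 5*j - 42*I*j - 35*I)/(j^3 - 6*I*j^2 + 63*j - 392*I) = (j^2 + 6*j + 5)/(j^2 + I*j + 56)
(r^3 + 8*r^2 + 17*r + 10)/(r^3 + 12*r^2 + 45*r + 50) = (r + 1)/(r + 5)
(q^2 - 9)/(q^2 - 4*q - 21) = (q - 3)/(q - 7)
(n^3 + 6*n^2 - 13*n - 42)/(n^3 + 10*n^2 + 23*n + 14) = (n - 3)/(n + 1)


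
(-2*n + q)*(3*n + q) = -6*n^2 + n*q + q^2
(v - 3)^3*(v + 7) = v^4 - 2*v^3 - 36*v^2 + 162*v - 189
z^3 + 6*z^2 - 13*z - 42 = (z - 3)*(z + 2)*(z + 7)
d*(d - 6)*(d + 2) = d^3 - 4*d^2 - 12*d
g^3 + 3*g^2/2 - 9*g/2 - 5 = (g - 2)*(g + 1)*(g + 5/2)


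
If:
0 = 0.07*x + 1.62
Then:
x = -23.14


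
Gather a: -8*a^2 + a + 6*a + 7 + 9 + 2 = -8*a^2 + 7*a + 18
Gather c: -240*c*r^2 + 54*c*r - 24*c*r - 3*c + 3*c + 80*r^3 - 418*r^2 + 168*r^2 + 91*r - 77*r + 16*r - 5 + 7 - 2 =c*(-240*r^2 + 30*r) + 80*r^3 - 250*r^2 + 30*r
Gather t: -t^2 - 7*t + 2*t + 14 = -t^2 - 5*t + 14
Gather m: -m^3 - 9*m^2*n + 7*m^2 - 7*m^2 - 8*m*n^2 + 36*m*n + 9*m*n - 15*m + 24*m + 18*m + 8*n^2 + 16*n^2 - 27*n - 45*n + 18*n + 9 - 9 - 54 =-m^3 - 9*m^2*n + m*(-8*n^2 + 45*n + 27) + 24*n^2 - 54*n - 54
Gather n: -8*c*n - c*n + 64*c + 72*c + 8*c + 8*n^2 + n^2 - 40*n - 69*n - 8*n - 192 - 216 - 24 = 144*c + 9*n^2 + n*(-9*c - 117) - 432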